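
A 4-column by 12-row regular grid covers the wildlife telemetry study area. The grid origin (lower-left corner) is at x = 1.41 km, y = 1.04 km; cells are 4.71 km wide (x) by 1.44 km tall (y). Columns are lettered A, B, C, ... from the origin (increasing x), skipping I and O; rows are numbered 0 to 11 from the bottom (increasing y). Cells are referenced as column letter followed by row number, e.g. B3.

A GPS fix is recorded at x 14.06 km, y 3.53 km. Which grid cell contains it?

C1

Column index: ⌊(14.06 − 1.41) / 4.71⌋ = ⌊2.686⌋ = 2 → column C
Row offset from origin: ⌊(3.53 − 1.04) / 1.44⌋ = ⌊1.729⌋ = 1 → row 1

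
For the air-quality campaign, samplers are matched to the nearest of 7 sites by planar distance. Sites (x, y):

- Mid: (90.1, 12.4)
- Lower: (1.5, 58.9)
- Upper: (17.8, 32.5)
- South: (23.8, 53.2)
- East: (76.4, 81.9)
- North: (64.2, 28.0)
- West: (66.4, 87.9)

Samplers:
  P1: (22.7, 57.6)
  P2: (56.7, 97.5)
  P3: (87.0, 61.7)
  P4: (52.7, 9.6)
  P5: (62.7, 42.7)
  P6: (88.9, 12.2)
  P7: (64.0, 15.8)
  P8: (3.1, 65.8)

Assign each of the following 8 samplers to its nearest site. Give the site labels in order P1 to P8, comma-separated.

South, West, East, North, North, Mid, North, Lower

P1 → South (d²=20.57)
P2 → West (d²=186.25)
P3 → East (d²=520.40)
P4 → North (d²=470.81)
P5 → North (d²=218.34)
P6 → Mid (d²=1.48)
P7 → North (d²=148.88)
P8 → Lower (d²=50.17)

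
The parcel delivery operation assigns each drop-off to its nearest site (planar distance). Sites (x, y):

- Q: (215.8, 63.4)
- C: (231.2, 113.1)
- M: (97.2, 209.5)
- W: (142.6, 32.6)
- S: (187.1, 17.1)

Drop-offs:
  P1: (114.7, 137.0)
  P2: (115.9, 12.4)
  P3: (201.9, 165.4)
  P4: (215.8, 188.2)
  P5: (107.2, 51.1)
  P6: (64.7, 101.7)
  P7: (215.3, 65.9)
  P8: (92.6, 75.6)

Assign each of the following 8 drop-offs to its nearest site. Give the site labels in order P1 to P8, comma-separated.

P1 → M (d²=5562.50)
P2 → W (d²=1120.93)
P3 → C (d²=3593.78)
P4 → C (d²=5877.17)
P5 → W (d²=1595.41)
P6 → W (d²=10843.22)
P7 → Q (d²=6.50)
P8 → W (d²=4349.00)

M, W, C, C, W, W, Q, W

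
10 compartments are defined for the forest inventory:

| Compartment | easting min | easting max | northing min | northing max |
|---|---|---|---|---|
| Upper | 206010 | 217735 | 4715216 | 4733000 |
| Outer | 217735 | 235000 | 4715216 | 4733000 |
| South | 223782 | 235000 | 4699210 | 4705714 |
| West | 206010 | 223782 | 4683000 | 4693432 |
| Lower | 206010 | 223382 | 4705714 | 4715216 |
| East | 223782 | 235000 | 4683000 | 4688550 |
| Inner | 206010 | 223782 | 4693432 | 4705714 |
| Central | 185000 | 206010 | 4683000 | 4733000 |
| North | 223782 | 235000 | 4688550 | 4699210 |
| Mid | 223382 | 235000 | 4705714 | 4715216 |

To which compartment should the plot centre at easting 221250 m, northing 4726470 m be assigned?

Outer

The point has easting = 221250 and northing = 4726470.
Only Outer satisfies 217735 ≤ easting ≤ 235000 and 4715216 ≤ northing ≤ 4733000.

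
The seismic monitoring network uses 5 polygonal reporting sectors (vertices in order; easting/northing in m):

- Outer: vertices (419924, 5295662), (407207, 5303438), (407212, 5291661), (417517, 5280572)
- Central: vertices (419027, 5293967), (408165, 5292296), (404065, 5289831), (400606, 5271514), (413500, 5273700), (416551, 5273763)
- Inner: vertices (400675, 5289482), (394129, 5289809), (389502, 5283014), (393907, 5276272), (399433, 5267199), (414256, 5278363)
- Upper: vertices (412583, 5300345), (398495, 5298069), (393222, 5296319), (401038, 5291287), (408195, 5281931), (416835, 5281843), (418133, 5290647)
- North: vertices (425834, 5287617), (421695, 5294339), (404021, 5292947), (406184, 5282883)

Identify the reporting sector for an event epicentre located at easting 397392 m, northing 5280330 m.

Inner

Cast a ray rightward from (397392, 5280330). For each polygon, the edges (by vertex number in listed order) whose endpoints lie on opposite sides of northing = 5280330, where each meets that height, and whether that is right or left of the point:
Outer: no edge straddles that height → 0 crossings.
Central: 3–4 at easting≈402270.8 (right), 6–1 at easting≈417355.8 (right) → 2 crossings.
Inner: 3–4 at easting≈391255.6 (left), 6–1 at easting≈411853.5 (right) → 1 crossing.
Upper: no edge straddles that height → 0 crossings.
North: no edge straddles that height → 0 crossings.
Only Inner has an odd count, so the point is inside Inner.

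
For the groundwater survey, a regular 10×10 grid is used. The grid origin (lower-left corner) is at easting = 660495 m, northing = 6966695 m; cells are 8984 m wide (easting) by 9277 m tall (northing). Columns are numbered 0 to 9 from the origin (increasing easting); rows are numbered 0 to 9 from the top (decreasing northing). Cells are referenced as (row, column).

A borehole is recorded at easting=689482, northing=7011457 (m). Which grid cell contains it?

Column index: ⌊(689482 − 660495) / 8984⌋ = ⌊3.227⌋ = 3
Row offset from origin: ⌊(7011457 − 6966695) / 9277⌋ = ⌊4.825⌋ = 4 → row 5 (counted from top)

(5, 3)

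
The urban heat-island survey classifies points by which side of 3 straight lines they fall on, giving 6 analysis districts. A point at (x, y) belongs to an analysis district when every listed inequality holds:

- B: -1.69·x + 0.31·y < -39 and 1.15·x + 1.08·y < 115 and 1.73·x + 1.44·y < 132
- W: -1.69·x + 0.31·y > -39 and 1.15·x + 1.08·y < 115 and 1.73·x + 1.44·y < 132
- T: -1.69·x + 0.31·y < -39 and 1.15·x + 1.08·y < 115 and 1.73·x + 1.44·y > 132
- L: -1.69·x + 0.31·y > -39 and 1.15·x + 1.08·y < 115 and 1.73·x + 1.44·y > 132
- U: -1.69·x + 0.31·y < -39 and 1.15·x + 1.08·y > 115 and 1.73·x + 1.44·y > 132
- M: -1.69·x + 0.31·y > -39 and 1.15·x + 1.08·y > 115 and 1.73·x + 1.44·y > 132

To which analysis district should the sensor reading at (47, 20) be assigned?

-1.69·47 + 0.31·20 = -73.230, which is < -39
1.15·47 + 1.08·20 = 75.650, which is < 115
1.73·47 + 1.44·20 = 110.110, which is < 132
This sign pattern matches B.

B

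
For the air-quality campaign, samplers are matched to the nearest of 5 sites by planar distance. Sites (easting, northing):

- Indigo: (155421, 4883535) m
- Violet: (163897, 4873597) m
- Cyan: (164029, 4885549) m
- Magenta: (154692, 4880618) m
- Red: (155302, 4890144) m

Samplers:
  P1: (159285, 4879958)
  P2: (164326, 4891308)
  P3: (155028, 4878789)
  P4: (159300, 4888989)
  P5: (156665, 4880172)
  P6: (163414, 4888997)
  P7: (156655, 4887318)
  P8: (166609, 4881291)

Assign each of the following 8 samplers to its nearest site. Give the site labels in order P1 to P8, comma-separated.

Magenta, Cyan, Magenta, Red, Magenta, Cyan, Red, Cyan

P1 → Magenta (d²=21531249.00)
P2 → Cyan (d²=33254290.00)
P3 → Magenta (d²=3458137.00)
P4 → Red (d²=17318029.00)
P5 → Magenta (d²=4091645.00)
P6 → Cyan (d²=12266929.00)
P7 → Red (d²=9816885.00)
P8 → Cyan (d²=24786964.00)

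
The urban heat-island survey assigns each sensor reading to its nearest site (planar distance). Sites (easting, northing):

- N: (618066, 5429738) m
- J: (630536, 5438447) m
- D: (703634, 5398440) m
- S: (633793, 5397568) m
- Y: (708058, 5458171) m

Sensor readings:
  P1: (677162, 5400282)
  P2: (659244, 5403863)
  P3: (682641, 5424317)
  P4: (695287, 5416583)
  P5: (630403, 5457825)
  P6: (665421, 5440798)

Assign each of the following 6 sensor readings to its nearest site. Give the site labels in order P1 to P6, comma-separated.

P1 → D (d²=704159748.00)
P2 → S (d²=687380426.00)
P3 → D (d²=1110325178.00)
P4 → D (d²=398840858.00)
P5 → J (d²=375524573.00)
P6 → J (d²=1222490426.00)

D, S, D, D, J, J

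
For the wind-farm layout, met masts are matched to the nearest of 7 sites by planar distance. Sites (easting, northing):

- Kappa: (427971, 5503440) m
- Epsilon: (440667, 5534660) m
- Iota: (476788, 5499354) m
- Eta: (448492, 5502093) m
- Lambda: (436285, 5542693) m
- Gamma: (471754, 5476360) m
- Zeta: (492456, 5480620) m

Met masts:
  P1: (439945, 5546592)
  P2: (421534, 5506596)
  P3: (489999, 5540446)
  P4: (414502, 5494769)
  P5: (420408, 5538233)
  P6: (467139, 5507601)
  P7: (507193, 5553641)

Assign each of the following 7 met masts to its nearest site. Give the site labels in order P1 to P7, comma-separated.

P1 → Lambda (d²=28597801.00)
P2 → Kappa (d²=51395305.00)
P3 → Iota (d²=1863082985.00)
P4 → Kappa (d²=256600202.00)
P5 → Lambda (d²=271970729.00)
P6 → Iota (d²=161116210.00)
P7 → Iota (d²=3871542394.00)

Lambda, Kappa, Iota, Kappa, Lambda, Iota, Iota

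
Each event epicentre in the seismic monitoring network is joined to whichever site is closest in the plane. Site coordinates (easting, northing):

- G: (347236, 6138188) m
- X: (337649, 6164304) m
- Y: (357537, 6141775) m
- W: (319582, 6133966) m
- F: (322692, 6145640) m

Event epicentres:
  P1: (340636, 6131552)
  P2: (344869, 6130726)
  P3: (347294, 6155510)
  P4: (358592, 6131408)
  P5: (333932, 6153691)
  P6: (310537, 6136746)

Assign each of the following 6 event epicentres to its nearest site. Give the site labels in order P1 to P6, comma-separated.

P1 → G (d²=87596496.00)
P2 → G (d²=61284133.00)
P3 → X (d²=170360461.00)
P4 → Y (d²=108587714.00)
P5 → X (d²=126451858.00)
P6 → W (d²=89540425.00)

G, G, X, Y, X, W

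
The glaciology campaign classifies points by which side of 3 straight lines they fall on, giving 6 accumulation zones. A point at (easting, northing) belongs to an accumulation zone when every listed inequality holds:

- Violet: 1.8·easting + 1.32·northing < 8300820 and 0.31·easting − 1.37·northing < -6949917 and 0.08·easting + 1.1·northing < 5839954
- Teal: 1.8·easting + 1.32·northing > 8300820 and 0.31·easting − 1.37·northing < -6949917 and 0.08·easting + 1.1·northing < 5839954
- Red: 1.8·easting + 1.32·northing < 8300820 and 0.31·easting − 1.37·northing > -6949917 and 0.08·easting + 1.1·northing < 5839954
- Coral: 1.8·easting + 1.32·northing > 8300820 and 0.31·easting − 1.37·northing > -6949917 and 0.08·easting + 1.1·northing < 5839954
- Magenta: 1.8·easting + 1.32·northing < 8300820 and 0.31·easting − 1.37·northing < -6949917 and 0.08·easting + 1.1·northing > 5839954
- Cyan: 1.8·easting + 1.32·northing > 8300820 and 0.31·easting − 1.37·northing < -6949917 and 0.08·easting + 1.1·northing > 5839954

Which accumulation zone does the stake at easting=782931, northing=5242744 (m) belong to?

1.8·782931 + 1.32·5242744 = 8329697.880, which is > 8300820
0.31·782931 − 1.37·5242744 = -6939850.670, which is > -6949917
0.08·782931 + 1.1·5242744 = 5829652.880, which is < 5839954
This sign pattern matches Coral.

Coral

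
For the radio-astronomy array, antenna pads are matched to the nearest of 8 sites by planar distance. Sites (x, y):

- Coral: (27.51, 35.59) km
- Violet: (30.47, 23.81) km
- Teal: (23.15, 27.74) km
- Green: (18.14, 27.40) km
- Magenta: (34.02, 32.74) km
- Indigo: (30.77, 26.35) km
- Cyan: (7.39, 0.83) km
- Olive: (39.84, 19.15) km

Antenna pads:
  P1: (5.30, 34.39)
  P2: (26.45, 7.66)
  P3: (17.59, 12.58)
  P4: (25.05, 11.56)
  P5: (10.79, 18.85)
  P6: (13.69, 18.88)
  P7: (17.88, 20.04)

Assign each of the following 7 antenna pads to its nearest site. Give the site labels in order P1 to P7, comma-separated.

Green, Violet, Green, Violet, Green, Green, Green

P1 → Green (d²=213.73)
P2 → Violet (d²=276.98)
P3 → Green (d²=219.93)
P4 → Violet (d²=179.44)
P5 → Green (d²=127.12)
P6 → Green (d²=92.39)
P7 → Green (d²=54.24)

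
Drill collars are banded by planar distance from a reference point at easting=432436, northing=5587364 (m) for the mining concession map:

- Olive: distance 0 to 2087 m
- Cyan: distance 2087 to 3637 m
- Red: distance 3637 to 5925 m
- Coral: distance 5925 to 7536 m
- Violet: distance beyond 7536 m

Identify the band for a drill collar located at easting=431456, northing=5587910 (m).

Olive

Distance = √((431456−432436)² + (5587910−5587364)²) = √(960400.000 + 298116.000) = 1121.836 m.
0 ≤ 1121.836 < 2087 → Olive.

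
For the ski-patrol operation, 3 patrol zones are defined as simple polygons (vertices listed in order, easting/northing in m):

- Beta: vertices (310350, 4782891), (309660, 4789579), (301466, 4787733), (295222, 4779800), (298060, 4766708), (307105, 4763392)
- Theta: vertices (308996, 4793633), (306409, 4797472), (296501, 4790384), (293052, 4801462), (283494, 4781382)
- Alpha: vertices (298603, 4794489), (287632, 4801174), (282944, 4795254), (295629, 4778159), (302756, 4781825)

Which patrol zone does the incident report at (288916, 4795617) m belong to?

Alpha

Cast a ray rightward from (288916, 4795617). For each polygon, the edges (by vertex number in listed order) whose endpoints lie on opposite sides of northing = 4795617, where each meets that height, and whether that is right or left of the point:
Beta: no edge straddles that height → 0 crossings.
Theta: 1–2 at easting≈307659.0 (right), 2–3 at easting≈303816.0 (right), 3–4 at easting≈294871.8 (right), 4–5 at easting≈290269.8 (right) → 4 crossings.
Alpha: 1–2 at easting≈296751.8 (right), 2–3 at easting≈283231.5 (left) → 1 crossing.
Only Alpha has an odd count, so the point is inside Alpha.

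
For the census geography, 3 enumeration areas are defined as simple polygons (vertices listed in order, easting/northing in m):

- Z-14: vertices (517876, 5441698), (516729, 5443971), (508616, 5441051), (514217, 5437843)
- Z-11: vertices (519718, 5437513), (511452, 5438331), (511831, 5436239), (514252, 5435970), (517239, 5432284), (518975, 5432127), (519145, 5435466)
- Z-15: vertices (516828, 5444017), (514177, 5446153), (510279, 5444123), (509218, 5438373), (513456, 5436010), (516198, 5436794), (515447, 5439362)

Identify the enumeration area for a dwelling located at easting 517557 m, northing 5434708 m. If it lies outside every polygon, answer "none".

Z-11

Cast a ray rightward from (517557, 5434708). For each polygon, the edges (by vertex number in listed order) whose endpoints lie on opposite sides of northing = 5434708, where each meets that height, and whether that is right or left of the point:
Z-14: no edge straddles that height → 0 crossings.
Z-11: 4–5 at easting≈515274.7 (left), 6–7 at easting≈519106.4 (right) → 1 crossing.
Z-15: no edge straddles that height → 0 crossings.
Only Z-11 has an odd count, so the point is inside Z-11.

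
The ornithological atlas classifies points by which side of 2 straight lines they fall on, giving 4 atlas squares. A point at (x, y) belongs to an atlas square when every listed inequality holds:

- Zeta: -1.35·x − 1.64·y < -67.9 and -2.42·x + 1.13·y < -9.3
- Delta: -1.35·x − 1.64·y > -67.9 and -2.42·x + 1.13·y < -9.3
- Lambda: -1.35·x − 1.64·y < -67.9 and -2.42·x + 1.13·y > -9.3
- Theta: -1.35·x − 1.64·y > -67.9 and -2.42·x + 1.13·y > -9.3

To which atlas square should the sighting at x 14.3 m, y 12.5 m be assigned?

-1.35·14.3 − 1.64·12.5 = -39.805, which is > -67.9
-2.42·14.3 + 1.13·12.5 = -20.481, which is < -9.3
This sign pattern matches Delta.

Delta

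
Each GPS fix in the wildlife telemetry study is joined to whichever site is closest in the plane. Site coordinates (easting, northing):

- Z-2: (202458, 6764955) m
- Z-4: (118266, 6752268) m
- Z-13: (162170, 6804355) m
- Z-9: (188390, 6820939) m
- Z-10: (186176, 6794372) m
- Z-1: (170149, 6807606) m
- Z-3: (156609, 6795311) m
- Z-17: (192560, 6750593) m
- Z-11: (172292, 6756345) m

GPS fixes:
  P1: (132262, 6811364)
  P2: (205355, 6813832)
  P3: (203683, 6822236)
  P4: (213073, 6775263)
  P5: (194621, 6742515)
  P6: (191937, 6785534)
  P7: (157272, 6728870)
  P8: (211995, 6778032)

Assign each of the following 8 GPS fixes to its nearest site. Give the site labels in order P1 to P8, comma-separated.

P1 → Z-3 (d²=850475218.00)
P2 → Z-9 (d²=338320674.00)
P3 → Z-9 (d²=235558058.00)
P4 → Z-2 (d²=218933089.00)
P5 → Z-17 (d²=69501805.00)
P6 → Z-10 (d²=111299365.00)
P7 → Z-11 (d²=980476025.00)
P8 → Z-2 (d²=261962298.00)

Z-3, Z-9, Z-9, Z-2, Z-17, Z-10, Z-11, Z-2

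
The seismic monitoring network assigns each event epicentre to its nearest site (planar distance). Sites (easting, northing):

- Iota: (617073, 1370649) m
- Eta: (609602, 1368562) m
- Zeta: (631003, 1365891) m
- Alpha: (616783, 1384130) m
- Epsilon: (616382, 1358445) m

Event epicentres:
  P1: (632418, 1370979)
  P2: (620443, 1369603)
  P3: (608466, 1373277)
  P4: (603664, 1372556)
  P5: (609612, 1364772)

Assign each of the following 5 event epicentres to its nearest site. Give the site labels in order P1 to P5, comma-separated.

P1 → Zeta (d²=27889969.00)
P2 → Iota (d²=12451016.00)
P3 → Eta (d²=23521721.00)
P4 → Eta (d²=51211880.00)
P5 → Eta (d²=14364200.00)

Zeta, Iota, Eta, Eta, Eta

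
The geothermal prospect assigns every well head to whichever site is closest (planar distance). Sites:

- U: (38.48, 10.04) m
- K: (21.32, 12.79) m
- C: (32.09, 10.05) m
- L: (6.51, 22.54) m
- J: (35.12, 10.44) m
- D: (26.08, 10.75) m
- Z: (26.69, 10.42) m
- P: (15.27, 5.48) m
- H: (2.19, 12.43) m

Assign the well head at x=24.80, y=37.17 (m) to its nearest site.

Squared distances to each site:
U: 923.179; K: 606.495; C: 788.639; L: 548.561; J: 820.995; D: 699.655; Z: 719.135; P: 1095.077; H: 1123.280.
Minimum at L.

L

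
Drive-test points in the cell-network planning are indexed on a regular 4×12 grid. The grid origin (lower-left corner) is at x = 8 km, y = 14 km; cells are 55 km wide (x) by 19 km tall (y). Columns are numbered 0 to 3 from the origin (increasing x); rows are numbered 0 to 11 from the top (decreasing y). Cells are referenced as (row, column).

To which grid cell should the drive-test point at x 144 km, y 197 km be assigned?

(2, 2)

Column index: ⌊(144 − 8) / 55⌋ = ⌊2.473⌋ = 2
Row offset from origin: ⌊(197 − 14) / 19⌋ = ⌊9.632⌋ = 9 → row 2 (counted from top)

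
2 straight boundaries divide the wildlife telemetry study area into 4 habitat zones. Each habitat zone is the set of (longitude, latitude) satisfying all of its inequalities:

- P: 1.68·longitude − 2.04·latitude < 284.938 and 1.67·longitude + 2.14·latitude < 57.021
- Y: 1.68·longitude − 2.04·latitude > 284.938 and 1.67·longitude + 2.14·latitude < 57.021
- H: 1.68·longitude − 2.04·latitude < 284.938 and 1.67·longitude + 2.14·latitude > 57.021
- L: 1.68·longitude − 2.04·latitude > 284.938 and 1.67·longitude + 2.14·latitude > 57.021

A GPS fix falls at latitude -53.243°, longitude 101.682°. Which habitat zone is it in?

P

1.68·101.682 − 2.04·-53.243 = 279.441, which is < 284.938
1.67·101.682 + 2.14·-53.243 = 55.869, which is < 57.021
This sign pattern matches P.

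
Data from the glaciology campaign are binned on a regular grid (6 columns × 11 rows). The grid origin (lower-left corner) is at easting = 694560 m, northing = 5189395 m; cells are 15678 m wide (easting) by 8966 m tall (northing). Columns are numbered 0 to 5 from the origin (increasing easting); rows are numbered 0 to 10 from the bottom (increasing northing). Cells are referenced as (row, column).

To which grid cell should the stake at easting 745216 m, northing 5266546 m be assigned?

Column index: ⌊(745216 − 694560) / 15678⌋ = ⌊3.231⌋ = 3
Row offset from origin: ⌊(5266546 − 5189395) / 8966⌋ = ⌊8.605⌋ = 8 → row 8

(8, 3)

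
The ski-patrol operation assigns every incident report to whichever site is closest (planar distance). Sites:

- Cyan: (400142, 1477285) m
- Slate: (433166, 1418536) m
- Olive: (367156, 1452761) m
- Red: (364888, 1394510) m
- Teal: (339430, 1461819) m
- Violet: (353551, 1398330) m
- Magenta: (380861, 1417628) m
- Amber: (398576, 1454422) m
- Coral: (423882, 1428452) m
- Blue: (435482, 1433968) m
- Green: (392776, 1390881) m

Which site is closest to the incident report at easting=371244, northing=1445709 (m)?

Squared distances to each site:
Cyan: 1832138180.000; Slate: 4572706013.000; Olive: 66442448.000; Red: 2661736337.000; Teal: 1271662696.000; Violet: 2557811890.000; Magenta: 881029250.000; Amber: 822954593.000; Coral: 3068563093.000; Blue: 4264371725.000; Green: 3469736608.000.
Minimum at Olive.

Olive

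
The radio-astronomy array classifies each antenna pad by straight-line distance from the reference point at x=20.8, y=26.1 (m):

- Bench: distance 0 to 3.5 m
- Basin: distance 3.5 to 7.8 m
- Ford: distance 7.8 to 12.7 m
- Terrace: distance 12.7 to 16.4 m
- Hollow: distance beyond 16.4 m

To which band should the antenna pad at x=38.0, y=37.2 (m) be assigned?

Hollow

Distance = √((38.0−20.8)² + (37.2−26.1)²) = √(295.840 + 123.210) = 20.471 m.
16.4 ≤ 20.471 < ∞ → Hollow.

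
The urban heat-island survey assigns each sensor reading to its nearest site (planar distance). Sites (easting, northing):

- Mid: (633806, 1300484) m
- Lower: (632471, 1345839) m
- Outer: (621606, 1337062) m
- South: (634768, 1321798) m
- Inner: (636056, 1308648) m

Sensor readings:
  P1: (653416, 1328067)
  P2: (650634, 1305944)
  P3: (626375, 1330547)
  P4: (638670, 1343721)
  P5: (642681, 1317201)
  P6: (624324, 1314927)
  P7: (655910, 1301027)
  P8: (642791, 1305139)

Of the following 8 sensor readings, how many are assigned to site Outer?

1

P1 → South
P2 → Inner
P3 → Outer
P4 → Lower
P5 → South
P6 → South
P7 → Inner
P8 → Inner
1 of the 8 goes to Outer.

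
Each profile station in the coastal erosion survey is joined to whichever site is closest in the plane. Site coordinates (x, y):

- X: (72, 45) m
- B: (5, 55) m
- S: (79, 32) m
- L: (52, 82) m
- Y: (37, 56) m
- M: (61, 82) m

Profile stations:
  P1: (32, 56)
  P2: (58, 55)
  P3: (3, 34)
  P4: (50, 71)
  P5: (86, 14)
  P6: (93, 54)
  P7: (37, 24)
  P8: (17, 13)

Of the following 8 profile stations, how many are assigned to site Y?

2

P1 → Y
P2 → X
P3 → B
P4 → L
P5 → S
P6 → X
P7 → Y
P8 → B
2 of the 8 go to Y.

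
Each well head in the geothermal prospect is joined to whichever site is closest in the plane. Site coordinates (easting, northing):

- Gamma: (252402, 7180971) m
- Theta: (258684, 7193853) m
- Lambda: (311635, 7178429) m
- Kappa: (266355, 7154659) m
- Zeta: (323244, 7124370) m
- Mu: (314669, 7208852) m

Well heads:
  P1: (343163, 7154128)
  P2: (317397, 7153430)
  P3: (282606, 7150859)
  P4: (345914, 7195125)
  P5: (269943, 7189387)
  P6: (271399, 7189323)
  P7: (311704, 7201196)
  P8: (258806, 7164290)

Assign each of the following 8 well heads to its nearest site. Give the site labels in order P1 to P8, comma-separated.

P1 → Zeta (d²=1282305125.00)
P2 → Lambda (d²=658150645.00)
P3 → Kappa (d²=278535001.00)
P4 → Mu (d²=1164680554.00)
P5 → Theta (d²=146710237.00)
P6 → Theta (d²=182192125.00)
P7 → Mu (d²=67405561.00)
P8 → Kappa (d²=149743562.00)

Zeta, Lambda, Kappa, Mu, Theta, Theta, Mu, Kappa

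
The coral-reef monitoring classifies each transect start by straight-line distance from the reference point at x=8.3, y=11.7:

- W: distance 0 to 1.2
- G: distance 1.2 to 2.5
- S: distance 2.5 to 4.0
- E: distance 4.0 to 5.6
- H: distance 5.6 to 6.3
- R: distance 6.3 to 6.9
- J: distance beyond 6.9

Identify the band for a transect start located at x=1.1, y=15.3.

Distance = √((1.1−8.3)² + (15.3−11.7)²) = √(51.840 + 12.960) = 8.050.
6.9 ≤ 8.050 < ∞ → J.

J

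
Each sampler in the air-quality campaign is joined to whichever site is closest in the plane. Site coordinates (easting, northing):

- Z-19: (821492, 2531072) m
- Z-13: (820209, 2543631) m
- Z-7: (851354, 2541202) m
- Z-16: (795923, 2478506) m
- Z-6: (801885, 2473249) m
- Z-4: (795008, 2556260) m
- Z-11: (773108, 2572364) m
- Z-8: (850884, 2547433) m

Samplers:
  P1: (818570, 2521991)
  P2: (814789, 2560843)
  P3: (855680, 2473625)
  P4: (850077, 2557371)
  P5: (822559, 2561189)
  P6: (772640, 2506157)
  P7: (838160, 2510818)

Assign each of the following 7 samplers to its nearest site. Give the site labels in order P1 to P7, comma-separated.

P1 → Z-19 (d²=91002645.00)
P2 → Z-13 (d²=325629344.00)
P3 → Z-6 (d²=2894043401.00)
P4 → Z-8 (d²=99415093.00)
P5 → Z-13 (d²=313805864.00)
P6 → Z-16 (d²=1306675890.00)
P7 → Z-19 (d²=688046740.00)

Z-19, Z-13, Z-6, Z-8, Z-13, Z-16, Z-19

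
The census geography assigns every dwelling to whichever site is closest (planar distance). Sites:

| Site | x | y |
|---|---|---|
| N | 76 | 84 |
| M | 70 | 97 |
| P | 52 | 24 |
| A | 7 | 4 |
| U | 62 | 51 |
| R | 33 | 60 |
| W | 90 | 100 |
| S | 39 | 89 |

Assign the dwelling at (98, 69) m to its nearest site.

Squared distances to each site:
N: 709.000; M: 1568.000; P: 4141.000; A: 12506.000; U: 1620.000; R: 4306.000; W: 1025.000; S: 3881.000.
Minimum at N.

N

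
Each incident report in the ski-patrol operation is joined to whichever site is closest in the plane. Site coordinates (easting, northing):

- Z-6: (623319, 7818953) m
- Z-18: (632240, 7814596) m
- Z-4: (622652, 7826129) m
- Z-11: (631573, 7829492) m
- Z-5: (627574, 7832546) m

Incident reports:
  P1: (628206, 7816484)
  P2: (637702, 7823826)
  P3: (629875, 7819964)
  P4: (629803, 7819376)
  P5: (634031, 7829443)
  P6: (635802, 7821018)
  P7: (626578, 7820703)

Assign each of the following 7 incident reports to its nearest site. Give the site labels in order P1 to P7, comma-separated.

P1 → Z-18 (d²=19837700.00)
P2 → Z-11 (d²=69668197.00)
P3 → Z-18 (d²=34408649.00)
P4 → Z-18 (d²=28787369.00)
P5 → Z-11 (d²=6044165.00)
P6 → Z-18 (d²=53929928.00)
P7 → Z-6 (d²=13683581.00)

Z-18, Z-11, Z-18, Z-18, Z-11, Z-18, Z-6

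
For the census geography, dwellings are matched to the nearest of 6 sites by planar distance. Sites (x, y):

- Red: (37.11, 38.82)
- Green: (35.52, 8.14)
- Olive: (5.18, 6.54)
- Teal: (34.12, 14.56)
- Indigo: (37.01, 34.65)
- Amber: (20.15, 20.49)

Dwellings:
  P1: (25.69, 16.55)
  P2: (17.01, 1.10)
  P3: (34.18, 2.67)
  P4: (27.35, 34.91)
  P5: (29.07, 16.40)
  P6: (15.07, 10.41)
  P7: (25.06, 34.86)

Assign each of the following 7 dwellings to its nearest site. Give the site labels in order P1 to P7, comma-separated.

P1 → Amber (d²=46.22)
P2 → Olive (d²=169.54)
P3 → Green (d²=31.72)
P4 → Indigo (d²=93.38)
P5 → Teal (d²=28.89)
P6 → Olive (d²=112.79)
P7 → Indigo (d²=142.85)

Amber, Olive, Green, Indigo, Teal, Olive, Indigo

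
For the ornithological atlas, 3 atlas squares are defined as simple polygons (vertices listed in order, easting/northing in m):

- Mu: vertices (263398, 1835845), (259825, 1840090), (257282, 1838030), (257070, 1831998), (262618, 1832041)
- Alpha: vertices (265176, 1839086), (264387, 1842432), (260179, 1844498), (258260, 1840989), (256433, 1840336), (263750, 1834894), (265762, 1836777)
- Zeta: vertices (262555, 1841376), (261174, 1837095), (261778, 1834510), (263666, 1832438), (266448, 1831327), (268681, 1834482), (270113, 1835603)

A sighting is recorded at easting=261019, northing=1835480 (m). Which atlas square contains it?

Mu

Cast a ray rightward from (261019, 1835480). For each polygon, the edges (by vertex number in listed order) whose endpoints lie on opposite sides of northing = 1835480, where each meets that height, and whether that is right or left of the point:
Mu: 3–4 at easting≈257192.4 (left), 5–1 at easting≈263323.2 (right) → 1 crossing.
Alpha: 5–6 at easting≈262962.1 (right), 6–7 at easting≈264376.1 (right) → 2 crossings.
Zeta: 2–3 at easting≈261551.4 (right), 6–7 at easting≈269955.9 (right) → 2 crossings.
Only Mu has an odd count, so the point is inside Mu.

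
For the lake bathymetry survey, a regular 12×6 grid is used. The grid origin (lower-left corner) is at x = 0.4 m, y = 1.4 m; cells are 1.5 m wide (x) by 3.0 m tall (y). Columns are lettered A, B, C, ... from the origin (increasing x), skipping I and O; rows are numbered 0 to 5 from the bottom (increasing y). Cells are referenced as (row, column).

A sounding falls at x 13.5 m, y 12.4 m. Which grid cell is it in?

Column index: ⌊(13.5 − 0.4) / 1.5⌋ = ⌊8.733⌋ = 8 → column J
Row offset from origin: ⌊(12.4 − 1.4) / 3.0⌋ = ⌊3.667⌋ = 3 → row 3

(3, J)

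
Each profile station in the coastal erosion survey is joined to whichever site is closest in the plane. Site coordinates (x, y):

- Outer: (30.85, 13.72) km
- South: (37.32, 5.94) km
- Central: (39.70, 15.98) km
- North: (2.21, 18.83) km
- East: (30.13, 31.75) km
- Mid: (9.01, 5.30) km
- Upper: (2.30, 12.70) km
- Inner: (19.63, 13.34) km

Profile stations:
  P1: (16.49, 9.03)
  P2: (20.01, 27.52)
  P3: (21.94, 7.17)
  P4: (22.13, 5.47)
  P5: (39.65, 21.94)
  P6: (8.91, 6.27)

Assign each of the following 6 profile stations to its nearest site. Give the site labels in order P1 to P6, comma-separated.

Inner, East, Inner, Inner, Central, Mid

P1 → Inner (d²=28.44)
P2 → East (d²=120.31)
P3 → Inner (d²=43.41)
P4 → Inner (d²=68.19)
P5 → Central (d²=35.52)
P6 → Mid (d²=0.95)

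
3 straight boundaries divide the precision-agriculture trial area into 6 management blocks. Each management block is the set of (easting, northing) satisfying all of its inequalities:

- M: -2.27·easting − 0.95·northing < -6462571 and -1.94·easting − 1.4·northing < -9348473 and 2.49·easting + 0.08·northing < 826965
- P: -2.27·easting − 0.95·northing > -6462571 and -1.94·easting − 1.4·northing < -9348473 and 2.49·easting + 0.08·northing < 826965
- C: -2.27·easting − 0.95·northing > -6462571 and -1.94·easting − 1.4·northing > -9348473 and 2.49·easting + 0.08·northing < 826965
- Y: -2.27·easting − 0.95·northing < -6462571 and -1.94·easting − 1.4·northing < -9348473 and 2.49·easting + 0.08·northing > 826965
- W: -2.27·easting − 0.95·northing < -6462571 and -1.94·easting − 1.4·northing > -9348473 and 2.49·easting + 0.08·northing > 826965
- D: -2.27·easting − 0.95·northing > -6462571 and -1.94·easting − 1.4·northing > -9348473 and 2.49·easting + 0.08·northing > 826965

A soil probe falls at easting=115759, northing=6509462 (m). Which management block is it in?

C

-2.27·115759 − 0.95·6509462 = -6446761.830, which is > -6462571
-1.94·115759 − 1.4·6509462 = -9337819.260, which is > -9348473
2.49·115759 + 0.08·6509462 = 808996.870, which is < 826965
This sign pattern matches C.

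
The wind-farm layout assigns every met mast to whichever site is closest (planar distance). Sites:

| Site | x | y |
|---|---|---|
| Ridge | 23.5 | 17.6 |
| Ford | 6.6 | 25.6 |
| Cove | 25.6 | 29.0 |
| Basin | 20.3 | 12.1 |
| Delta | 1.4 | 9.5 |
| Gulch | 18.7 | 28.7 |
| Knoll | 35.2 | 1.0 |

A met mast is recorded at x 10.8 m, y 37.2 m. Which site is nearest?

Squared distances to each site:
Ridge: 545.450; Ford: 152.200; Cove: 286.280; Basin: 720.260; Delta: 855.650; Gulch: 134.660; Knoll: 1905.800.
Minimum at Gulch.

Gulch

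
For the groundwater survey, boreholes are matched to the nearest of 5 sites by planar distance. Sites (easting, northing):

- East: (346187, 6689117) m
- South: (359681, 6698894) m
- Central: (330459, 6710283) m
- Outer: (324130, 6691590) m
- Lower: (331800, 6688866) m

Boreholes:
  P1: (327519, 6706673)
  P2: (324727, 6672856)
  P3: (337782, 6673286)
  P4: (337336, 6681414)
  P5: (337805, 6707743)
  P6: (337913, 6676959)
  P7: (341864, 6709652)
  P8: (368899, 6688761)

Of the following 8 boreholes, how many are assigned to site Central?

3

P1 → Central
P2 → Lower
P3 → Lower
P4 → Lower
P5 → Central
P6 → Lower
P7 → Central
P8 → South
3 of the 8 go to Central.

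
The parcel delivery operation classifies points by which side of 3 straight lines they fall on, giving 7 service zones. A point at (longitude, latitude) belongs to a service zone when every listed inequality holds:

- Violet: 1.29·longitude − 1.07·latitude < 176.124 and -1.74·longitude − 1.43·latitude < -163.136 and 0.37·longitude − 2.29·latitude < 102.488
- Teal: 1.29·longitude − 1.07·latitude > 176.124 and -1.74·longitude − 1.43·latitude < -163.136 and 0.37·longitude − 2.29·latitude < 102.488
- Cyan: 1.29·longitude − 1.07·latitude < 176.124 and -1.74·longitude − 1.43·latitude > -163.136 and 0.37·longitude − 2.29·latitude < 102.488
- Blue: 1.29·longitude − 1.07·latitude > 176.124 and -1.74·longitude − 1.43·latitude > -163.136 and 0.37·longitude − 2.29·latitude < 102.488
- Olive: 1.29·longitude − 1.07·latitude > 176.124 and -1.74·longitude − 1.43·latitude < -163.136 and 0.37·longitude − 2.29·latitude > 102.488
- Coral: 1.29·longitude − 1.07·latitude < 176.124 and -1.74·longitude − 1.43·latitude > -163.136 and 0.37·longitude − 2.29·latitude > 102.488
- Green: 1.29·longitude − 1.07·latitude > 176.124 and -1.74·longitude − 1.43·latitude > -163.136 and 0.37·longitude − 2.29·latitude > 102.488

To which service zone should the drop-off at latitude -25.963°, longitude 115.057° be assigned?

1.29·115.057 − 1.07·-25.963 = 176.204, which is > 176.124
-1.74·115.057 − 1.43·-25.963 = -163.072, which is > -163.136
0.37·115.057 − 2.29·-25.963 = 102.026, which is < 102.488
This sign pattern matches Blue.

Blue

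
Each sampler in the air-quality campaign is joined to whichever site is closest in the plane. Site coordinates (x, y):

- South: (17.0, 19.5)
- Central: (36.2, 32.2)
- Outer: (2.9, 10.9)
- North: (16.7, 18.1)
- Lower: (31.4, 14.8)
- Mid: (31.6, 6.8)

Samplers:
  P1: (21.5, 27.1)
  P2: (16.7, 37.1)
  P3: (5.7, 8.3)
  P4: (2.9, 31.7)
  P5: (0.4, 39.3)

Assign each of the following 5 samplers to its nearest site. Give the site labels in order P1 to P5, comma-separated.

South, South, Outer, South, South

P1 → South (d²=78.01)
P2 → South (d²=309.85)
P3 → Outer (d²=14.60)
P4 → South (d²=347.65)
P5 → South (d²=667.60)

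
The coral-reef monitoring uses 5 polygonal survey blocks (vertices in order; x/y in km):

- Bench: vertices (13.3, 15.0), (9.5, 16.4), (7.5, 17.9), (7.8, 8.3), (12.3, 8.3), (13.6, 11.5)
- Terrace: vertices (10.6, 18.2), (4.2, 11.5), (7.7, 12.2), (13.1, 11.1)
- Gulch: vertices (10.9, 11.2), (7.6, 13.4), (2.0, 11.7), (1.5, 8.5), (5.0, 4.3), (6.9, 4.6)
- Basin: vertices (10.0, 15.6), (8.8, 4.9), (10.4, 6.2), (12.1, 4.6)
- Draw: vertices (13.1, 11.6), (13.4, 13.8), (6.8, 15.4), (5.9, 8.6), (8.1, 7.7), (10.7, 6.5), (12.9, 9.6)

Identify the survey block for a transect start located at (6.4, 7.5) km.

Cast a ray rightward from (6.4, 7.5). For each polygon, the edges (by vertex number in listed order) whose endpoints lie on opposite sides of y = 7.5, where each meets that height, and whether that is right or left of the point:
Bench: no edge straddles that height → 0 crossings.
Terrace: no edge straddles that height → 0 crossings.
Gulch: 4–5 at x≈2.33 (left), 6–1 at x≈8.66 (right) → 1 crossing.
Basin: 1–2 at x≈9.09 (right), 4–1 at x≈11.55 (right) → 2 crossings.
Draw: 5–6 at x≈8.53 (right), 6–7 at x≈11.41 (right) → 2 crossings.
Only Gulch has an odd count, so the point is inside Gulch.

Gulch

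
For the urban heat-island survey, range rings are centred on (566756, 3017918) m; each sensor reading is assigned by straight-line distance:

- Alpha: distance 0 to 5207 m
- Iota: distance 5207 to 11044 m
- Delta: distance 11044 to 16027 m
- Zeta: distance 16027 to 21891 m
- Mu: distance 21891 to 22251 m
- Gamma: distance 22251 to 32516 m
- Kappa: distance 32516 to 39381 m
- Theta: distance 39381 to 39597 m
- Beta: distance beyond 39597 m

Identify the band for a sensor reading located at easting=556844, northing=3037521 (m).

Mu

Distance = √((556844−566756)² + (3037521−3017918)²) = √(98247744.000 + 384277609.000) = 21966.460 m.
21891 ≤ 21966.460 < 22251 → Mu.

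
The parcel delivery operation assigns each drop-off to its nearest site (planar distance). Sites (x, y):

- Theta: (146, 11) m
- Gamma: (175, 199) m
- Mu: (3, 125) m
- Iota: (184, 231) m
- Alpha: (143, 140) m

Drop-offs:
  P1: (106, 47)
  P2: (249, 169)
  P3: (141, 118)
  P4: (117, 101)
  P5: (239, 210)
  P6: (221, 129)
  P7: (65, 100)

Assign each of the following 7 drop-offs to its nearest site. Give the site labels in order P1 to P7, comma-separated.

Theta, Gamma, Alpha, Alpha, Iota, Alpha, Mu

P1 → Theta (d²=2896.00)
P2 → Gamma (d²=6376.00)
P3 → Alpha (d²=488.00)
P4 → Alpha (d²=2197.00)
P5 → Iota (d²=3466.00)
P6 → Alpha (d²=6205.00)
P7 → Mu (d²=4469.00)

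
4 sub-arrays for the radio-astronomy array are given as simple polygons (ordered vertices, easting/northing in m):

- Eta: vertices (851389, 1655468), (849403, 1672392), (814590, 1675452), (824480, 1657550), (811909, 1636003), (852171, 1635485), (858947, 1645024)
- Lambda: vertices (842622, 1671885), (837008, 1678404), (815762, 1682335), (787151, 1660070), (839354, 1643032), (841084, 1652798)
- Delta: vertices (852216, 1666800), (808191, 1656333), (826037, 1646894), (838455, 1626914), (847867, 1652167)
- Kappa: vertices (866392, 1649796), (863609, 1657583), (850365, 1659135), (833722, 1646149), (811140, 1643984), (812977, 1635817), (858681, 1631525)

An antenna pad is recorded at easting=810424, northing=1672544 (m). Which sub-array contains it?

Lambda

Cast a ray rightward from (810424, 1672544). For each polygon, the edges (by vertex number in listed order) whose endpoints lie on opposite sides of northing = 1672544, where each meets that height, and whether that is right or left of the point:
Eta: 2–3 at easting≈847673.7 (right), 3–4 at easting≈816196.5 (right) → 2 crossings.
Lambda: 1–2 at easting≈842054.5 (right), 3–4 at easting≈803180.4 (left) → 1 crossing.
Delta: no edge straddles that height → 0 crossings.
Kappa: no edge straddles that height → 0 crossings.
Only Lambda has an odd count, so the point is inside Lambda.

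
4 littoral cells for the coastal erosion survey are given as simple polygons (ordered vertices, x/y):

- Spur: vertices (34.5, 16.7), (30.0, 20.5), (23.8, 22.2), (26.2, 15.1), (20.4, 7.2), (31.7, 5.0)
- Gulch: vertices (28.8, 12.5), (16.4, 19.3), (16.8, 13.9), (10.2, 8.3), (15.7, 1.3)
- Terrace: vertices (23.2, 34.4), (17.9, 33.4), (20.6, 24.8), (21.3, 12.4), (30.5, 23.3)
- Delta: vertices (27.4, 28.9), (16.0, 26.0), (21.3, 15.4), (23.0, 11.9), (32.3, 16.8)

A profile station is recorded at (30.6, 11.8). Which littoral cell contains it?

Spur

Cast a ray rightward from (30.6, 11.8). For each polygon, the edges (by vertex number in listed order) whose endpoints lie on opposite sides of y = 11.8, where each meets that height, and whether that is right or left of the point:
Spur: 4–5 at x≈23.78 (left), 6–1 at x≈33.33 (right) → 1 crossing.
Gulch: 3–4 at x≈14.32 (left), 5–1 at x≈27.98 (left) → 0 crossings.
Terrace: no edge straddles that height → 0 crossings.
Delta: no edge straddles that height → 0 crossings.
Only Spur has an odd count, so the point is inside Spur.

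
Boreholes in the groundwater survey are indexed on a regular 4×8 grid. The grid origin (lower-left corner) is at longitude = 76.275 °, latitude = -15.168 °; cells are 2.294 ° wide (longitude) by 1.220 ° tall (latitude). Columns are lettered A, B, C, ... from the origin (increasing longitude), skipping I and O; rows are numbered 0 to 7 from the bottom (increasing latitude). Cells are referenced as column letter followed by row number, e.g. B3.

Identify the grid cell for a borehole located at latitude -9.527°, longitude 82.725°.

C4

Column index: ⌊(82.725 − 76.275) / 2.294⌋ = ⌊2.812⌋ = 2 → column C
Row offset from origin: ⌊(-9.527 − -15.168) / 1.220⌋ = ⌊4.624⌋ = 4 → row 4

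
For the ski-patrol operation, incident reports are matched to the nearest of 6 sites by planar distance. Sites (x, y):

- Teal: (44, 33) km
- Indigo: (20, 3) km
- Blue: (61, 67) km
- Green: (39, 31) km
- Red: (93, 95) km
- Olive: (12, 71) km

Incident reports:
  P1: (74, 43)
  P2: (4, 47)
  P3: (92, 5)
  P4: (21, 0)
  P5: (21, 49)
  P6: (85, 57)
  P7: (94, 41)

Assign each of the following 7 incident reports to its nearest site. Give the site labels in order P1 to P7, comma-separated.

Blue, Olive, Teal, Indigo, Olive, Blue, Blue

P1 → Blue (d²=745.00)
P2 → Olive (d²=640.00)
P3 → Teal (d²=3088.00)
P4 → Indigo (d²=10.00)
P5 → Olive (d²=565.00)
P6 → Blue (d²=676.00)
P7 → Blue (d²=1765.00)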